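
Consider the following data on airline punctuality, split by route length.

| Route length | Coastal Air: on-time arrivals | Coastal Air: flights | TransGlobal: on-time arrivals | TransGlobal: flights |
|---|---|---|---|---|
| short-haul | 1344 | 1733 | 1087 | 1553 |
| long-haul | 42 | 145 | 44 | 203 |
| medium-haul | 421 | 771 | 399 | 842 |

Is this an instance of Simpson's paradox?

Short-haul: Coastal Air 1344/1733 = 77.6%, TransGlobal 1087/1553 = 70.0% → Coastal Air
Long-haul: Coastal Air 42/145 = 29.0%, TransGlobal 44/203 = 21.7% → Coastal Air
Medium-haul: Coastal Air 421/771 = 54.6%, TransGlobal 399/842 = 47.4% → Coastal Air
Overall: Coastal Air 1807/2649 = 68.2%, TransGlobal 1530/2598 = 58.9% → Coastal Air
Coastal Air wins overall and in every route group — no reversal.

No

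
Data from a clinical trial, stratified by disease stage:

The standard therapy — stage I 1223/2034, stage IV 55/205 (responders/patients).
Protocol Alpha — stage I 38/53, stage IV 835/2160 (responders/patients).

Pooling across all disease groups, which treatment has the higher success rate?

the standard therapy

Stage I: the standard therapy 1223/2034 = 60.1%, Protocol Alpha 38/53 = 71.7% → Protocol Alpha
Stage IV: the standard therapy 55/205 = 26.8%, Protocol Alpha 835/2160 = 38.7% → Protocol Alpha
Overall: the standard therapy 1278/2239 = 57.1%, Protocol Alpha 873/2213 = 39.4% → the standard therapy
(Protocol Alpha wins every disease group but the standard therapy wins overall — Protocol Alpha's patients skew toward the low-rate stage IV group.)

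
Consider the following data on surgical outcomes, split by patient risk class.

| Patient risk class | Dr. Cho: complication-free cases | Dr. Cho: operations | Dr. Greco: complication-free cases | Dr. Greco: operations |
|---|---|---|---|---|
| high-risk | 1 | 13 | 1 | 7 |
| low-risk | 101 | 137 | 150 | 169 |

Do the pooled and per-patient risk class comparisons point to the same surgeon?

High-risk: Dr. Cho 1/13 = 7.7%, Dr. Greco 1/7 = 14.3% → Dr. Greco
Low-risk: Dr. Cho 101/137 = 73.7%, Dr. Greco 150/169 = 88.8% → Dr. Greco
Overall: Dr. Cho 102/150 = 68.0%, Dr. Greco 151/176 = 85.8% → Dr. Greco
Dr. Greco wins overall and in every patient risk group — no reversal.

Yes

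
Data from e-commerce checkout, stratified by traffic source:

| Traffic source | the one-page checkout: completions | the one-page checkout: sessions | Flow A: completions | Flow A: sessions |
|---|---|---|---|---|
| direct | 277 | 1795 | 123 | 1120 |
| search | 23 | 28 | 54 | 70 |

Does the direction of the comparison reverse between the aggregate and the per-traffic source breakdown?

Direct: the one-page checkout 277/1795 = 15.4%, Flow A 123/1120 = 11.0% → the one-page checkout
Search: the one-page checkout 23/28 = 82.1%, Flow A 54/70 = 77.1% → the one-page checkout
Overall: the one-page checkout 300/1823 = 16.5%, Flow A 177/1190 = 14.9% → the one-page checkout
The one-page checkout wins overall and in every traffic group — no reversal.

No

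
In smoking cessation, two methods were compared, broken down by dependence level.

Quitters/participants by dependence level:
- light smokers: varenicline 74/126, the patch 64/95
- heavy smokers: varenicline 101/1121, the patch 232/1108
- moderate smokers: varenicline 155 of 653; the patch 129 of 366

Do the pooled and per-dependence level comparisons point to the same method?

Yes

Light smokers: varenicline 74/126 = 58.7%, the patch 64/95 = 67.4% → the patch
Heavy smokers: varenicline 101/1121 = 9.0%, the patch 232/1108 = 20.9% → the patch
Moderate smokers: varenicline 155/653 = 23.7%, the patch 129/366 = 35.2% → the patch
Overall: varenicline 330/1900 = 17.4%, the patch 425/1569 = 27.1% → the patch
The patch wins overall and in every dependence group — no reversal.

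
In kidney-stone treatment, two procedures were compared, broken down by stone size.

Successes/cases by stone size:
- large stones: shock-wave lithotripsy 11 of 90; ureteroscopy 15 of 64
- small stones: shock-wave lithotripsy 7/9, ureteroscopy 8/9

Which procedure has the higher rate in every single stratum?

ureteroscopy

Large stones: shock-wave lithotripsy 11/90 = 12.2%, ureteroscopy 15/64 = 23.4% → ureteroscopy
Small stones: shock-wave lithotripsy 7/9 = 77.8%, ureteroscopy 8/9 = 88.9% → ureteroscopy
Ureteroscopy has the higher rate in both groups.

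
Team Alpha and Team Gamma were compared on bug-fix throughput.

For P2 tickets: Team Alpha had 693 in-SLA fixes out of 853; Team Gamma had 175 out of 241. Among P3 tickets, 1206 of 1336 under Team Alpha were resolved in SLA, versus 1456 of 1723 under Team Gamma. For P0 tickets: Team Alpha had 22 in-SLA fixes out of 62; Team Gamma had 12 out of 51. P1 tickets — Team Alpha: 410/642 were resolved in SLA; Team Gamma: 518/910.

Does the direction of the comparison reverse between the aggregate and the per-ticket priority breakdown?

No

P2: Team Alpha 693/853 = 81.2%, Team Gamma 175/241 = 72.6% → Team Alpha
P3: Team Alpha 1206/1336 = 90.3%, Team Gamma 1456/1723 = 84.5% → Team Alpha
P0: Team Alpha 22/62 = 35.5%, Team Gamma 12/51 = 23.5% → Team Alpha
P1: Team Alpha 410/642 = 63.9%, Team Gamma 518/910 = 56.9% → Team Alpha
Overall: Team Alpha 2331/2893 = 80.6%, Team Gamma 2161/2925 = 73.9% → Team Alpha
Team Alpha wins overall and in every ticket group — no reversal.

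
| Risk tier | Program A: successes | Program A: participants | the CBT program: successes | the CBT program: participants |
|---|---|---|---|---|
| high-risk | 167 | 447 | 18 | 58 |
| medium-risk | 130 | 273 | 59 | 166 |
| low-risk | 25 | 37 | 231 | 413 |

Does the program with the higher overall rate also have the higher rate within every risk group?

High-risk: Program A 167/447 = 37.4%, the CBT program 18/58 = 31.0% → Program A
Medium-risk: Program A 130/273 = 47.6%, the CBT program 59/166 = 35.5% → Program A
Low-risk: Program A 25/37 = 67.6%, the CBT program 231/413 = 55.9% → Program A
Overall: Program A 322/757 = 42.5%, the CBT program 308/637 = 48.4% → the CBT program
Program A wins each risk group but the CBT program wins overall — the comparison reverses. Program A's participants skew toward high-risk, which has a lower base rate.

No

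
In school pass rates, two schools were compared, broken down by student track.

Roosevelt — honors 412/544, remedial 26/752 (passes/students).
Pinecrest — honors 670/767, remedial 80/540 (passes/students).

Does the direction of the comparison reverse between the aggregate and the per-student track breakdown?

No

Honors: Roosevelt 412/544 = 75.7%, Pinecrest 670/767 = 87.4% → Pinecrest
Remedial: Roosevelt 26/752 = 3.5%, Pinecrest 80/540 = 14.8% → Pinecrest
Overall: Roosevelt 438/1296 = 33.8%, Pinecrest 750/1307 = 57.4% → Pinecrest
Pinecrest wins overall and in every student group — no reversal.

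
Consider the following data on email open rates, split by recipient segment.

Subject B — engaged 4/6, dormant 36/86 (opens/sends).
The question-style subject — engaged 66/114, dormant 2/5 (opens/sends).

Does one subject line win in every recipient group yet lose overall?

Yes

Engaged: Subject B 4/6 = 66.7%, the question-style subject 66/114 = 57.9% → Subject B
Dormant: Subject B 36/86 = 41.9%, the question-style subject 2/5 = 40.0% → Subject B
Overall: Subject B 40/92 = 43.5%, the question-style subject 68/119 = 57.1% → the question-style subject
Subject B wins each recipient group but the question-style subject wins overall — the comparison reverses. Subject B's sends skew toward dormant, which has a lower base rate.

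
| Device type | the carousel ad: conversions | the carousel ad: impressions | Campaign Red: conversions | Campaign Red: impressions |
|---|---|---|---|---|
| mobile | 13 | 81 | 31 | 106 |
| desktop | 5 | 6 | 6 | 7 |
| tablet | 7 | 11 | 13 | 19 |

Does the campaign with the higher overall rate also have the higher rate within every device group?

Mobile: the carousel ad 13/81 = 16.0%, Campaign Red 31/106 = 29.2% → Campaign Red
Desktop: the carousel ad 5/6 = 83.3%, Campaign Red 6/7 = 85.7% → Campaign Red
Tablet: the carousel ad 7/11 = 63.6%, Campaign Red 13/19 = 68.4% → Campaign Red
Overall: the carousel ad 25/98 = 25.5%, Campaign Red 50/132 = 37.9% → Campaign Red
Campaign Red wins overall and in every device group — no reversal.

Yes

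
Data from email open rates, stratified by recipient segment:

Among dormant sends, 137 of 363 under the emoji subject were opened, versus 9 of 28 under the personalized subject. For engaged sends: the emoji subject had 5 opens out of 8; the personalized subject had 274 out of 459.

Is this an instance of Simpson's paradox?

Dormant: the emoji subject 137/363 = 37.7%, the personalized subject 9/28 = 32.1% → the emoji subject
Engaged: the emoji subject 5/8 = 62.5%, the personalized subject 274/459 = 59.7% → the emoji subject
Overall: the emoji subject 142/371 = 38.3%, the personalized subject 283/487 = 58.1% → the personalized subject
The emoji subject wins each recipient group but the personalized subject wins overall — the comparison reverses. The emoji subject's sends skew toward dormant, which has a lower base rate.

Yes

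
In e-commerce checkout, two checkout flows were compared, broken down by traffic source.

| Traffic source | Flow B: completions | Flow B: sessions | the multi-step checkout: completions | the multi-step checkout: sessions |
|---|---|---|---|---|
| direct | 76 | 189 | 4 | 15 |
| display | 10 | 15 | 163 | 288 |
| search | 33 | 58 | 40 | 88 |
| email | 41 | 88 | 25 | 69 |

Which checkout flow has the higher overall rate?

Direct: Flow B 76/189 = 40.2%, the multi-step checkout 4/15 = 26.7% → Flow B
Display: Flow B 10/15 = 66.7%, the multi-step checkout 163/288 = 56.6% → Flow B
Search: Flow B 33/58 = 56.9%, the multi-step checkout 40/88 = 45.5% → Flow B
Email: Flow B 41/88 = 46.6%, the multi-step checkout 25/69 = 36.2% → Flow B
Overall: Flow B 160/350 = 45.7%, the multi-step checkout 232/460 = 50.4% → the multi-step checkout
(Flow B wins every traffic group but the multi-step checkout wins overall — Flow B's sessions skew toward the low-rate direct group.)

the multi-step checkout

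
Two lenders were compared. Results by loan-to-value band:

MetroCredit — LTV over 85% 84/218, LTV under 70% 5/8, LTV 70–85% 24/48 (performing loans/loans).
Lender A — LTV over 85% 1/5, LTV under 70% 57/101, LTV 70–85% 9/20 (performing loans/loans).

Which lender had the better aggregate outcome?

Lender A

LTV over 85%: MetroCredit 84/218 = 38.5%, Lender A 1/5 = 20.0% → MetroCredit
LTV under 70%: MetroCredit 5/8 = 62.5%, Lender A 57/101 = 56.4% → MetroCredit
LTV 70–85%: MetroCredit 24/48 = 50.0%, Lender A 9/20 = 45.0% → MetroCredit
Overall: MetroCredit 113/274 = 41.2%, Lender A 67/126 = 53.2% → Lender A
(MetroCredit wins every loan-to-value group but Lender A wins overall — MetroCredit's loans skew toward the low-rate LTV over 85% group.)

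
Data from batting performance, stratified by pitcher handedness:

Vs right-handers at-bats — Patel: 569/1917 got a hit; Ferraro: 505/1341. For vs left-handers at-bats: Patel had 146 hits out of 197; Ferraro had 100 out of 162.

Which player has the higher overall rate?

Vs right-handers: Patel 569/1917 = 29.7%, Ferraro 505/1341 = 37.7% → Ferraro
Vs left-handers: Patel 146/197 = 74.1%, Ferraro 100/162 = 61.7% → Patel
Overall: Patel 715/2114 = 33.8%, Ferraro 605/1503 = 40.3% → Ferraro
(Neither sweeps every pitcher group, but Ferraro has the higher pooled rate.)

Ferraro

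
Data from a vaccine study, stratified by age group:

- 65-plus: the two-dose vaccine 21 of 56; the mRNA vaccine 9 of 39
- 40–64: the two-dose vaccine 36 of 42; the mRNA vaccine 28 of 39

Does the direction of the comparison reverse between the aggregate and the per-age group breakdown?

No

65-plus: the two-dose vaccine 21/56 = 37.5%, the mRNA vaccine 9/39 = 23.1% → the two-dose vaccine
40–64: the two-dose vaccine 36/42 = 85.7%, the mRNA vaccine 28/39 = 71.8% → the two-dose vaccine
Overall: the two-dose vaccine 57/98 = 58.2%, the mRNA vaccine 37/78 = 47.4% → the two-dose vaccine
The two-dose vaccine wins overall and in every age group — no reversal.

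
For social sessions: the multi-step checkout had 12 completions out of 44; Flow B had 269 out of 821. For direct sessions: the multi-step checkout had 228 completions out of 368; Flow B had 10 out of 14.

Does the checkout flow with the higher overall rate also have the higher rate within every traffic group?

Social: the multi-step checkout 12/44 = 27.3%, Flow B 269/821 = 32.8% → Flow B
Direct: the multi-step checkout 228/368 = 62.0%, Flow B 10/14 = 71.4% → Flow B
Overall: the multi-step checkout 240/412 = 58.3%, Flow B 279/835 = 33.4% → the multi-step checkout
Flow B wins each traffic group but the multi-step checkout wins overall — the comparison reverses. Flow B's sessions skew toward social, which has a lower base rate.

No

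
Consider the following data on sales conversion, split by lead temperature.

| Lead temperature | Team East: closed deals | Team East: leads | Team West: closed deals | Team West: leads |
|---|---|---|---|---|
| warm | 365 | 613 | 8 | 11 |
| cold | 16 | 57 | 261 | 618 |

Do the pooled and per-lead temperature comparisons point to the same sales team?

No

Warm: Team East 365/613 = 59.5%, Team West 8/11 = 72.7% → Team West
Cold: Team East 16/57 = 28.1%, Team West 261/618 = 42.2% → Team West
Overall: Team East 381/670 = 56.9%, Team West 269/629 = 42.8% → Team East
Team West wins each lead group but Team East wins overall — the comparison reverses. Team West's leads skew toward cold, which has a lower base rate.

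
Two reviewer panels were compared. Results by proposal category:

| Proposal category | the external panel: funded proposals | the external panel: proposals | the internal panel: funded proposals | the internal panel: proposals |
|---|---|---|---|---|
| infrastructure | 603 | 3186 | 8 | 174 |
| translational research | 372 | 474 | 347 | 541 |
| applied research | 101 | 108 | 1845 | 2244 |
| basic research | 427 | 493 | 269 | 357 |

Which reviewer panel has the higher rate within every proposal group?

Infrastructure: the external panel 603/3186 = 18.9%, the internal panel 8/174 = 4.6% → the external panel
Translational research: the external panel 372/474 = 78.5%, the internal panel 347/541 = 64.1% → the external panel
Applied research: the external panel 101/108 = 93.5%, the internal panel 1845/2244 = 82.2% → the external panel
Basic research: the external panel 427/493 = 86.6%, the internal panel 269/357 = 75.4% → the external panel
The external panel has the higher rate in all 4 groups.

the external panel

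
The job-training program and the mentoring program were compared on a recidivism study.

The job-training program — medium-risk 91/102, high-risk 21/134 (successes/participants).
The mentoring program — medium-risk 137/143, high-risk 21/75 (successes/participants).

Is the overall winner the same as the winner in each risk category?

Medium-risk: the job-training program 91/102 = 89.2%, the mentoring program 137/143 = 95.8% → the mentoring program
High-risk: the job-training program 21/134 = 15.7%, the mentoring program 21/75 = 28.0% → the mentoring program
Overall: the job-training program 112/236 = 47.5%, the mentoring program 158/218 = 72.5% → the mentoring program
The mentoring program wins overall and in every risk group — no reversal.

Yes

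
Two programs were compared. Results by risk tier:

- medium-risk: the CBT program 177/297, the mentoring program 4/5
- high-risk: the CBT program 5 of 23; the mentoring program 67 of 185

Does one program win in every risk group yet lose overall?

Medium-risk: the CBT program 177/297 = 59.6%, the mentoring program 4/5 = 80.0% → the mentoring program
High-risk: the CBT program 5/23 = 21.7%, the mentoring program 67/185 = 36.2% → the mentoring program
Overall: the CBT program 182/320 = 56.9%, the mentoring program 71/190 = 37.4% → the CBT program
The mentoring program wins each risk group but the CBT program wins overall — the comparison reverses. The mentoring program's participants skew toward high-risk, which has a lower base rate.

Yes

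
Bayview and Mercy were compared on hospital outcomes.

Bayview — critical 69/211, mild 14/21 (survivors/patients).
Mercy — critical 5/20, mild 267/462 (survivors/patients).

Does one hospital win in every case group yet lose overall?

Yes

Critical: Bayview 69/211 = 32.7%, Mercy 5/20 = 25.0% → Bayview
Mild: Bayview 14/21 = 66.7%, Mercy 267/462 = 57.8% → Bayview
Overall: Bayview 83/232 = 35.8%, Mercy 272/482 = 56.4% → Mercy
Bayview wins each case group but Mercy wins overall — the comparison reverses. Bayview's patients skew toward critical, which has a lower base rate.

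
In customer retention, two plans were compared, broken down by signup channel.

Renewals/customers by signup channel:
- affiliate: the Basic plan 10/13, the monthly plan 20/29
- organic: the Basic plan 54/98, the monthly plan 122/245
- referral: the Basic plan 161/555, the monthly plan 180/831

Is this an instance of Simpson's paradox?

No

Affiliate: the Basic plan 10/13 = 76.9%, the monthly plan 20/29 = 69.0% → the Basic plan
Organic: the Basic plan 54/98 = 55.1%, the monthly plan 122/245 = 49.8% → the Basic plan
Referral: the Basic plan 161/555 = 29.0%, the monthly plan 180/831 = 21.7% → the Basic plan
Overall: the Basic plan 225/666 = 33.8%, the monthly plan 322/1105 = 29.1% → the Basic plan
The Basic plan wins overall and in every signup group — no reversal.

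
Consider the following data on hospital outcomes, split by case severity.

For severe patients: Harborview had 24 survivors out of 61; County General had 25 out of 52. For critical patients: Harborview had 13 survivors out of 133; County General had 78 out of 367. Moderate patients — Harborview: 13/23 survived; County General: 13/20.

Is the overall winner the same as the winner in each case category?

Yes

Severe: Harborview 24/61 = 39.3%, County General 25/52 = 48.1% → County General
Critical: Harborview 13/133 = 9.8%, County General 78/367 = 21.3% → County General
Moderate: Harborview 13/23 = 56.5%, County General 13/20 = 65.0% → County General
Overall: Harborview 50/217 = 23.0%, County General 116/439 = 26.4% → County General
County General wins overall and in every case group — no reversal.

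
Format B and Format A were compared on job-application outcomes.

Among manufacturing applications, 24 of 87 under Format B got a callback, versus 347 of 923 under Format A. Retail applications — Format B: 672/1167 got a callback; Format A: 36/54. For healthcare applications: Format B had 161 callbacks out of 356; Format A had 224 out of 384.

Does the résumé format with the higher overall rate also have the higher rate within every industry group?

Manufacturing: Format B 24/87 = 27.6%, Format A 347/923 = 37.6% → Format A
Retail: Format B 672/1167 = 57.6%, Format A 36/54 = 66.7% → Format A
Healthcare: Format B 161/356 = 45.2%, Format A 224/384 = 58.3% → Format A
Overall: Format B 857/1610 = 53.2%, Format A 607/1361 = 44.6% → Format B
Format A wins each industry group but Format B wins overall — the comparison reverses. Format A's applications skew toward manufacturing, which has a lower base rate.

No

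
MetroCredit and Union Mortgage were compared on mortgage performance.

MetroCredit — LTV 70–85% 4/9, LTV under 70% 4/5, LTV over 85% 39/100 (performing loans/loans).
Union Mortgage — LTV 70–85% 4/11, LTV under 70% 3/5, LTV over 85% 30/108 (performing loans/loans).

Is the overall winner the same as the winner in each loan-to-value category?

LTV 70–85%: MetroCredit 4/9 = 44.4%, Union Mortgage 4/11 = 36.4% → MetroCredit
LTV under 70%: MetroCredit 4/5 = 80.0%, Union Mortgage 3/5 = 60.0% → MetroCredit
LTV over 85%: MetroCredit 39/100 = 39.0%, Union Mortgage 30/108 = 27.8% → MetroCredit
Overall: MetroCredit 47/114 = 41.2%, Union Mortgage 37/124 = 29.8% → MetroCredit
MetroCredit wins overall and in every loan-to-value group — no reversal.

Yes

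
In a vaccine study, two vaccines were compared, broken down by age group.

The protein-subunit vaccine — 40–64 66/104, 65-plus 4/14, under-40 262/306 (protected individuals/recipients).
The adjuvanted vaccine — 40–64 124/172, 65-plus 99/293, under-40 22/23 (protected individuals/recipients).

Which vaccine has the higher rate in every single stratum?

the adjuvanted vaccine

40–64: the protein-subunit vaccine 66/104 = 63.5%, the adjuvanted vaccine 124/172 = 72.1% → the adjuvanted vaccine
65-plus: the protein-subunit vaccine 4/14 = 28.6%, the adjuvanted vaccine 99/293 = 33.8% → the adjuvanted vaccine
Under-40: the protein-subunit vaccine 262/306 = 85.6%, the adjuvanted vaccine 22/23 = 95.7% → the adjuvanted vaccine
The adjuvanted vaccine has the higher rate in all 3 groups.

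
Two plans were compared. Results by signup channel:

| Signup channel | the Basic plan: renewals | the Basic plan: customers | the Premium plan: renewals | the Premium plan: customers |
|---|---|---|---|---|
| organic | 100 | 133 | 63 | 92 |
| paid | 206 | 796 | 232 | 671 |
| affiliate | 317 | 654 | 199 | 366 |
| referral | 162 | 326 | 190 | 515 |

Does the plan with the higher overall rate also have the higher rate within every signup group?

No

Organic: the Basic plan 100/133 = 75.2%, the Premium plan 63/92 = 68.5% → the Basic plan
Paid: the Basic plan 206/796 = 25.9%, the Premium plan 232/671 = 34.6% → the Premium plan
Affiliate: the Basic plan 317/654 = 48.5%, the Premium plan 199/366 = 54.4% → the Premium plan
Referral: the Basic plan 162/326 = 49.7%, the Premium plan 190/515 = 36.9% → the Basic plan
Overall: the Basic plan 785/1909 = 41.1%, the Premium plan 684/1644 = 41.6% → the Premium plan
Neither sweeps: the Basic plan wins 2 of 4 groups, the Premium plan wins 2. The Premium plan wins overall but not every group — no Simpson reversal.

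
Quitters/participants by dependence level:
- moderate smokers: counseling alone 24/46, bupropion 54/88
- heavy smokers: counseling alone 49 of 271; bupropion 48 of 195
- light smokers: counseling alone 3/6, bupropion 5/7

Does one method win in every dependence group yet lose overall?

Moderate smokers: counseling alone 24/46 = 52.2%, bupropion 54/88 = 61.4% → bupropion
Heavy smokers: counseling alone 49/271 = 18.1%, bupropion 48/195 = 24.6% → bupropion
Light smokers: counseling alone 3/6 = 50.0%, bupropion 5/7 = 71.4% → bupropion
Overall: counseling alone 76/323 = 23.5%, bupropion 107/290 = 36.9% → bupropion
Bupropion wins overall and in every dependence group — no reversal.

No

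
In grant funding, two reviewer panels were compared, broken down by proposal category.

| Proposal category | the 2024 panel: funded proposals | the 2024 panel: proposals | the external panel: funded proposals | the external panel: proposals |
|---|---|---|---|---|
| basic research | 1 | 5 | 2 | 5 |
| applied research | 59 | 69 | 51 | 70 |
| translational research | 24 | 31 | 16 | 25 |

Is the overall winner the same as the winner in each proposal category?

Basic research: the 2024 panel 1/5 = 20.0%, the external panel 2/5 = 40.0% → the external panel
Applied research: the 2024 panel 59/69 = 85.5%, the external panel 51/70 = 72.9% → the 2024 panel
Translational research: the 2024 panel 24/31 = 77.4%, the external panel 16/25 = 64.0% → the 2024 panel
Overall: the 2024 panel 84/105 = 80.0%, the external panel 69/100 = 69.0% → the 2024 panel
Neither sweeps: the 2024 panel wins 2 of 3 groups, the external panel wins 1. The 2024 panel wins overall but not every group — no Simpson reversal.

No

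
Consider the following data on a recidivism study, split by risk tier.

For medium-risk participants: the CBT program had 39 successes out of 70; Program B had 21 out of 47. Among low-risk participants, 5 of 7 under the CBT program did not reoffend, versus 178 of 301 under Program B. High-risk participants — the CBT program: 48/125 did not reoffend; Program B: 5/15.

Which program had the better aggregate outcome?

Medium-risk: the CBT program 39/70 = 55.7%, Program B 21/47 = 44.7% → the CBT program
Low-risk: the CBT program 5/7 = 71.4%, Program B 178/301 = 59.1% → the CBT program
High-risk: the CBT program 48/125 = 38.4%, Program B 5/15 = 33.3% → the CBT program
Overall: the CBT program 92/202 = 45.5%, Program B 204/363 = 56.2% → Program B
(The CBT program wins every risk group but Program B wins overall — the CBT program's participants skew toward the low-rate high-risk group.)

Program B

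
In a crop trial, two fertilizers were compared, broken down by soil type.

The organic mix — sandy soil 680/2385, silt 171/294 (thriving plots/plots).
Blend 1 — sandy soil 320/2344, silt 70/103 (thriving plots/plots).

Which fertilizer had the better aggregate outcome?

the organic mix

Sandy soil: the organic mix 680/2385 = 28.5%, Blend 1 320/2344 = 13.7% → the organic mix
Silt: the organic mix 171/294 = 58.2%, Blend 1 70/103 = 68.0% → Blend 1
Overall: the organic mix 851/2679 = 31.8%, Blend 1 390/2447 = 15.9% → the organic mix
(Neither sweeps every soil group, but the organic mix has the higher pooled rate.)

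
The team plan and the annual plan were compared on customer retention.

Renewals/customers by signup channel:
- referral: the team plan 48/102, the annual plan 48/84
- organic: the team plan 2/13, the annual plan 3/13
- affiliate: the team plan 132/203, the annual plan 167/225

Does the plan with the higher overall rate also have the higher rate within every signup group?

Referral: the team plan 48/102 = 47.1%, the annual plan 48/84 = 57.1% → the annual plan
Organic: the team plan 2/13 = 15.4%, the annual plan 3/13 = 23.1% → the annual plan
Affiliate: the team plan 132/203 = 65.0%, the annual plan 167/225 = 74.2% → the annual plan
Overall: the team plan 182/318 = 57.2%, the annual plan 218/322 = 67.7% → the annual plan
The annual plan wins overall and in every signup group — no reversal.

Yes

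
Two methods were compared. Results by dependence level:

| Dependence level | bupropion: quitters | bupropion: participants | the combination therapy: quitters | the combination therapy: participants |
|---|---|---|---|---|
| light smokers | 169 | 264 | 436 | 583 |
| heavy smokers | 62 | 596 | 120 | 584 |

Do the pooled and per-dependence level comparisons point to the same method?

Yes

Light smokers: bupropion 169/264 = 64.0%, the combination therapy 436/583 = 74.8% → the combination therapy
Heavy smokers: bupropion 62/596 = 10.4%, the combination therapy 120/584 = 20.5% → the combination therapy
Overall: bupropion 231/860 = 26.9%, the combination therapy 556/1167 = 47.6% → the combination therapy
The combination therapy wins overall and in every dependence group — no reversal.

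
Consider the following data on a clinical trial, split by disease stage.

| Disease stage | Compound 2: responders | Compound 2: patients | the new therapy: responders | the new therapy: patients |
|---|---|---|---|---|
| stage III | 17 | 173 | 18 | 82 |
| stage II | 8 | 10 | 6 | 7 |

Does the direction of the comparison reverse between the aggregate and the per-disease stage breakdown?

Stage III: Compound 2 17/173 = 9.8%, the new therapy 18/82 = 22.0% → the new therapy
Stage II: Compound 2 8/10 = 80.0%, the new therapy 6/7 = 85.7% → the new therapy
Overall: Compound 2 25/183 = 13.7%, the new therapy 24/89 = 27.0% → the new therapy
The new therapy wins overall and in every disease group — no reversal.

No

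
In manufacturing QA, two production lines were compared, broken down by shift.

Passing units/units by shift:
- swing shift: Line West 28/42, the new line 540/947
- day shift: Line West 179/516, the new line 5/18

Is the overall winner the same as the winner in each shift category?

Swing shift: Line West 28/42 = 66.7%, the new line 540/947 = 57.0% → Line West
Day shift: Line West 179/516 = 34.7%, the new line 5/18 = 27.8% → Line West
Overall: Line West 207/558 = 37.1%, the new line 545/965 = 56.5% → the new line
Line West wins each shift group but the new line wins overall — the comparison reverses. Line West's units skew toward day shift, which has a lower base rate.

No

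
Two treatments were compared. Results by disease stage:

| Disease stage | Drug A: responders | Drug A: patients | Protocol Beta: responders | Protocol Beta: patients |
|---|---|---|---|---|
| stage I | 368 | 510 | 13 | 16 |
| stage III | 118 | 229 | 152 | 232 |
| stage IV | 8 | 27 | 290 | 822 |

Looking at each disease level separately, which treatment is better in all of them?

Stage I: Drug A 368/510 = 72.2%, Protocol Beta 13/16 = 81.2% → Protocol Beta
Stage III: Drug A 118/229 = 51.5%, Protocol Beta 152/232 = 65.5% → Protocol Beta
Stage IV: Drug A 8/27 = 29.6%, Protocol Beta 290/822 = 35.3% → Protocol Beta
Protocol Beta has the higher rate in all 3 groups.

Protocol Beta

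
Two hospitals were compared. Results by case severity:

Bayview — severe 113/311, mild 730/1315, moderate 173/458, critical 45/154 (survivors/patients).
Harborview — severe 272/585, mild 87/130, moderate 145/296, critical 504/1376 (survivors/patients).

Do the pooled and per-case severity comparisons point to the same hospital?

No

Severe: Bayview 113/311 = 36.3%, Harborview 272/585 = 46.5% → Harborview
Mild: Bayview 730/1315 = 55.5%, Harborview 87/130 = 66.9% → Harborview
Moderate: Bayview 173/458 = 37.8%, Harborview 145/296 = 49.0% → Harborview
Critical: Bayview 45/154 = 29.2%, Harborview 504/1376 = 36.6% → Harborview
Overall: Bayview 1061/2238 = 47.4%, Harborview 1008/2387 = 42.2% → Bayview
Harborview wins each case group but Bayview wins overall — the comparison reverses. Harborview's patients skew toward critical, which has a lower base rate.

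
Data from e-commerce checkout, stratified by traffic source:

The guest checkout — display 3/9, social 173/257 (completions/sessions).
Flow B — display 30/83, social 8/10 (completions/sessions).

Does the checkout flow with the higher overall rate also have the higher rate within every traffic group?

No

Display: the guest checkout 3/9 = 33.3%, Flow B 30/83 = 36.1% → Flow B
Social: the guest checkout 173/257 = 67.3%, Flow B 8/10 = 80.0% → Flow B
Overall: the guest checkout 176/266 = 66.2%, Flow B 38/93 = 40.9% → the guest checkout
Flow B wins each traffic group but the guest checkout wins overall — the comparison reverses. Flow B's sessions skew toward display, which has a lower base rate.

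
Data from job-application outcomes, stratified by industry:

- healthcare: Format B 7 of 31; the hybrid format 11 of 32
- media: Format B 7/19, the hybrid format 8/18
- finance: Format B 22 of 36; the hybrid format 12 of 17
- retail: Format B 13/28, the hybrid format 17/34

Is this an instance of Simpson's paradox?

Healthcare: Format B 7/31 = 22.6%, the hybrid format 11/32 = 34.4% → the hybrid format
Media: Format B 7/19 = 36.8%, the hybrid format 8/18 = 44.4% → the hybrid format
Finance: Format B 22/36 = 61.1%, the hybrid format 12/17 = 70.6% → the hybrid format
Retail: Format B 13/28 = 46.4%, the hybrid format 17/34 = 50.0% → the hybrid format
Overall: Format B 49/114 = 43.0%, the hybrid format 48/101 = 47.5% → the hybrid format
The hybrid format wins overall and in every industry group — no reversal.

No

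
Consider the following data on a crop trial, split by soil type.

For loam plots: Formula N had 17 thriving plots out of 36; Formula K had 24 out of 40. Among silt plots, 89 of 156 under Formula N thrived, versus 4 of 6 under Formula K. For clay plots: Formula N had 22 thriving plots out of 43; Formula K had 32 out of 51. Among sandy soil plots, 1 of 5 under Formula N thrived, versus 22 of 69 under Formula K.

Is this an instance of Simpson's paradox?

Yes

Loam: Formula N 17/36 = 47.2%, Formula K 24/40 = 60.0% → Formula K
Silt: Formula N 89/156 = 57.1%, Formula K 4/6 = 66.7% → Formula K
Clay: Formula N 22/43 = 51.2%, Formula K 32/51 = 62.7% → Formula K
Sandy soil: Formula N 1/5 = 20.0%, Formula K 22/69 = 31.9% → Formula K
Overall: Formula N 129/240 = 53.8%, Formula K 82/166 = 49.4% → Formula N
Formula K wins each soil group but Formula N wins overall — the comparison reverses. Formula K's plots skew toward sandy soil, which has a lower base rate.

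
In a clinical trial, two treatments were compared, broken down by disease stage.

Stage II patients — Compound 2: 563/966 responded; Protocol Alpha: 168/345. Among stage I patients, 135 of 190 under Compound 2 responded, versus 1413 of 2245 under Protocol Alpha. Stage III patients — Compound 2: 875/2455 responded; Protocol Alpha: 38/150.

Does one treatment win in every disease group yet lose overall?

Stage II: Compound 2 563/966 = 58.3%, Protocol Alpha 168/345 = 48.7% → Compound 2
Stage I: Compound 2 135/190 = 71.1%, Protocol Alpha 1413/2245 = 62.9% → Compound 2
Stage III: Compound 2 875/2455 = 35.6%, Protocol Alpha 38/150 = 25.3% → Compound 2
Overall: Compound 2 1573/3611 = 43.6%, Protocol Alpha 1619/2740 = 59.1% → Protocol Alpha
Compound 2 wins each disease group but Protocol Alpha wins overall — the comparison reverses. Compound 2's patients skew toward stage III, which has a lower base rate.

Yes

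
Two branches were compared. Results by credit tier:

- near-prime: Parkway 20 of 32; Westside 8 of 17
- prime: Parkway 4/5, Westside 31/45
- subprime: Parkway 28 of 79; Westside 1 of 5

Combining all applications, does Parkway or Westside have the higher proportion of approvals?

Near-prime: Parkway 20/32 = 62.5%, Westside 8/17 = 47.1% → Parkway
Prime: Parkway 4/5 = 80.0%, Westside 31/45 = 68.9% → Parkway
Subprime: Parkway 28/79 = 35.4%, Westside 1/5 = 20.0% → Parkway
Overall: Parkway 52/116 = 44.8%, Westside 40/67 = 59.7% → Westside
(Parkway wins every credit group but Westside wins overall — Parkway's applications skew toward the low-rate subprime group.)

Westside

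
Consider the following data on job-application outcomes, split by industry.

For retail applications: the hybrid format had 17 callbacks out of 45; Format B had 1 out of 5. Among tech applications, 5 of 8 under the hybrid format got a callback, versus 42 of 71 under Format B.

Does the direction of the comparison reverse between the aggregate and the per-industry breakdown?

Yes

Retail: the hybrid format 17/45 = 37.8%, Format B 1/5 = 20.0% → the hybrid format
Tech: the hybrid format 5/8 = 62.5%, Format B 42/71 = 59.2% → the hybrid format
Overall: the hybrid format 22/53 = 41.5%, Format B 43/76 = 56.6% → Format B
The hybrid format wins each industry group but Format B wins overall — the comparison reverses. The hybrid format's applications skew toward retail, which has a lower base rate.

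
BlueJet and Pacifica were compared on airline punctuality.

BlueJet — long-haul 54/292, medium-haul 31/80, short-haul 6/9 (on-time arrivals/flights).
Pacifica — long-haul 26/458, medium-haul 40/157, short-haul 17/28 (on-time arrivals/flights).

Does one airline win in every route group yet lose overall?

No

Long-haul: BlueJet 54/292 = 18.5%, Pacifica 26/458 = 5.7% → BlueJet
Medium-haul: BlueJet 31/80 = 38.8%, Pacifica 40/157 = 25.5% → BlueJet
Short-haul: BlueJet 6/9 = 66.7%, Pacifica 17/28 = 60.7% → BlueJet
Overall: BlueJet 91/381 = 23.9%, Pacifica 83/643 = 12.9% → BlueJet
BlueJet wins overall and in every route group — no reversal.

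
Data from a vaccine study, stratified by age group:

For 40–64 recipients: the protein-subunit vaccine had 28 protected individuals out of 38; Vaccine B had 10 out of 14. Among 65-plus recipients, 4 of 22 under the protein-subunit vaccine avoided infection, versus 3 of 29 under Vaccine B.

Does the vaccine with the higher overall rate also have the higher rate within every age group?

Yes

40–64: the protein-subunit vaccine 28/38 = 73.7%, Vaccine B 10/14 = 71.4% → the protein-subunit vaccine
65-plus: the protein-subunit vaccine 4/22 = 18.2%, Vaccine B 3/29 = 10.3% → the protein-subunit vaccine
Overall: the protein-subunit vaccine 32/60 = 53.3%, Vaccine B 13/43 = 30.2% → the protein-subunit vaccine
The protein-subunit vaccine wins overall and in every age group — no reversal.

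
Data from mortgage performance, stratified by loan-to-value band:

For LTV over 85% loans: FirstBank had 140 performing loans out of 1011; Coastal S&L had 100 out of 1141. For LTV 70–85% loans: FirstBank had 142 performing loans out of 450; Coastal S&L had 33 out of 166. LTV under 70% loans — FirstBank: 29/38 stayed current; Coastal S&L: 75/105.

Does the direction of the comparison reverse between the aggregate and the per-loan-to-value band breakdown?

No

LTV over 85%: FirstBank 140/1011 = 13.8%, Coastal S&L 100/1141 = 8.8% → FirstBank
LTV 70–85%: FirstBank 142/450 = 31.6%, Coastal S&L 33/166 = 19.9% → FirstBank
LTV under 70%: FirstBank 29/38 = 76.3%, Coastal S&L 75/105 = 71.4% → FirstBank
Overall: FirstBank 311/1499 = 20.7%, Coastal S&L 208/1412 = 14.7% → FirstBank
FirstBank wins overall and in every loan-to-value group — no reversal.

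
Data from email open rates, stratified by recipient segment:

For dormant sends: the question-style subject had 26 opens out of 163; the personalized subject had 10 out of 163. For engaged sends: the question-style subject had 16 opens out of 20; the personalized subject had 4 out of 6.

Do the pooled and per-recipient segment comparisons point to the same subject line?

Yes

Dormant: the question-style subject 26/163 = 16.0%, the personalized subject 10/163 = 6.1% → the question-style subject
Engaged: the question-style subject 16/20 = 80.0%, the personalized subject 4/6 = 66.7% → the question-style subject
Overall: the question-style subject 42/183 = 23.0%, the personalized subject 14/169 = 8.3% → the question-style subject
The question-style subject wins overall and in every recipient group — no reversal.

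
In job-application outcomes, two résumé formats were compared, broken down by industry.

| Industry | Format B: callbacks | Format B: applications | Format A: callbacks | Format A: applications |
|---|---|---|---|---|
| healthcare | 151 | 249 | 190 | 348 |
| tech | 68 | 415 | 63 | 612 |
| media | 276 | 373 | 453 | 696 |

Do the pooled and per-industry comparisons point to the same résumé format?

Healthcare: Format B 151/249 = 60.6%, Format A 190/348 = 54.6% → Format B
Tech: Format B 68/415 = 16.4%, Format A 63/612 = 10.3% → Format B
Media: Format B 276/373 = 74.0%, Format A 453/696 = 65.1% → Format B
Overall: Format B 495/1037 = 47.7%, Format A 706/1656 = 42.6% → Format B
Format B wins overall and in every industry group — no reversal.

Yes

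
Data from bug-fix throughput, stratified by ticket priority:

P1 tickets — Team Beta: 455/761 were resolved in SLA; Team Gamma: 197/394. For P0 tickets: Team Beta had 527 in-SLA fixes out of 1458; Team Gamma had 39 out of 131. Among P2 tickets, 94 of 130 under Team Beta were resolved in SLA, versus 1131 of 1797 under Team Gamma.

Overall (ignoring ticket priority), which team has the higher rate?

P1: Team Beta 455/761 = 59.8%, Team Gamma 197/394 = 50.0% → Team Beta
P0: Team Beta 527/1458 = 36.1%, Team Gamma 39/131 = 29.8% → Team Beta
P2: Team Beta 94/130 = 72.3%, Team Gamma 1131/1797 = 62.9% → Team Beta
Overall: Team Beta 1076/2349 = 45.8%, Team Gamma 1367/2322 = 58.9% → Team Gamma
(Team Beta wins every ticket group but Team Gamma wins overall — Team Beta's tickets skew toward the low-rate P0 group.)

Team Gamma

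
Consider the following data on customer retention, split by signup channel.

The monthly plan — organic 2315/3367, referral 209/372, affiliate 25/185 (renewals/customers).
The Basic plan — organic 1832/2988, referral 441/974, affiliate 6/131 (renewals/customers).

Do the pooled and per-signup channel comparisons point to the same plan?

Organic: the monthly plan 2315/3367 = 68.8%, the Basic plan 1832/2988 = 61.3% → the monthly plan
Referral: the monthly plan 209/372 = 56.2%, the Basic plan 441/974 = 45.3% → the monthly plan
Affiliate: the monthly plan 25/185 = 13.5%, the Basic plan 6/131 = 4.6% → the monthly plan
Overall: the monthly plan 2549/3924 = 65.0%, the Basic plan 2279/4093 = 55.7% → the monthly plan
The monthly plan wins overall and in every signup group — no reversal.

Yes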